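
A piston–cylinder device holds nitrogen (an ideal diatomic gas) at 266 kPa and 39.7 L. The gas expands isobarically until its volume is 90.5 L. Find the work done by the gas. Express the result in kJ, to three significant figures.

Isobaric: W = P ΔV.
W = (266 kPa)(90.5 − 39.7 L) = (266)(50.8) = 13513 J.

W ≈ 13.5 kJ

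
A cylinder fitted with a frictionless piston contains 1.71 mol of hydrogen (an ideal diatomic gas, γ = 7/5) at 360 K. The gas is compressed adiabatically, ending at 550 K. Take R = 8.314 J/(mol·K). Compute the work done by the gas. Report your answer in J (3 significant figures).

W ≈ -6750 J

Adiabatic ⇒ Q = 0, so W_by = −ΔU = nCᵥ(T₁ − T₂).
Cᵥ = 5R/2 = 20.79 J/(mol·K).
W = (1.71)(20.79)(360 − 550) = -6753 J.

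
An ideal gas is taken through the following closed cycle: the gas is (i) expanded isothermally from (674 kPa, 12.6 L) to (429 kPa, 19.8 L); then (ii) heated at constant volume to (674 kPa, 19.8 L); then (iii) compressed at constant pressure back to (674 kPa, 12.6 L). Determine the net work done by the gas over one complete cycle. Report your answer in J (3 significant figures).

W_net ≈ -1010 J

Leg (i): W = PᵢVᵢ ln(V_f/Vᵢ) = (8492) ln(19.8/12.6) = 3838 J.
Leg (ii): W = 0.
Leg (iii): W = PΔV = (674)(12.6 − 19.8) = -4853 J.
W_net = 3838 − 4853 = -1014 J.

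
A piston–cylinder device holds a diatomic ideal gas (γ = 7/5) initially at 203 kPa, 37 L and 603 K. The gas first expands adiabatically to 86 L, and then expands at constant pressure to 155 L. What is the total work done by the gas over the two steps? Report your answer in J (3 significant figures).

Step 1 (adiabatic): W = (P₁V₁ − P₂V₂)/(γ−1) = (7511 − 5360)/0.4 = 5377 J.
After step 1: P = 62.33 kPa, V = 86 L, T = 430.3 K.
Step 2 (isobaric): W = PΔV = (62.33 kPa)(155 − 86 L) = 4301 J.
W_total = 5377 + 4301 = 9678 J.

W_total ≈ 9680 J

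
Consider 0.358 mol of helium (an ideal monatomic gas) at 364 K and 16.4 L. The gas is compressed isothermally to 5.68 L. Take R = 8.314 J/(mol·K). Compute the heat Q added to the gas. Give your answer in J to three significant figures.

Q ≈ -1150 J

Isothermal ⇒ ΔU = 0, so Q = W = nRT ln(V₂/V₁).
Q = (0.358)(8.314)(364) ln(5.68/16.4) = 1083 × -1.06 = -1149 J.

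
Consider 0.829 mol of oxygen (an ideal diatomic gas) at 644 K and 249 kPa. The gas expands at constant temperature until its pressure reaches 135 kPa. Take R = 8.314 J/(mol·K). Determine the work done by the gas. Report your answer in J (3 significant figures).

Isothermal process: W = nRT ln(V₂/V₁) = nRT ln(P₁/P₂).
W = (0.829)(8.314)(644) × ln(249/135)
  = 4439 × ln(1.844) = 4439 × 0.6122
W_by_gas = 2717 J.

W ≈ 2720 J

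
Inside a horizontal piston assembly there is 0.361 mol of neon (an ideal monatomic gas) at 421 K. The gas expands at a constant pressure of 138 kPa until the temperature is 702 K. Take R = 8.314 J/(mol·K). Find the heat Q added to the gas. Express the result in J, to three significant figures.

Q ≈ 2110 J

Isobaric: W = nRΔT = (0.361)(8.314)(281) = 843.4 J.
ΔU = nCᵥΔT with Cᵥ = 3R/2: ΔU = (0.361)(12.47)(281) = 1265 J.
Q = ΔU + W = 1265 + 843.4 = 2108 J.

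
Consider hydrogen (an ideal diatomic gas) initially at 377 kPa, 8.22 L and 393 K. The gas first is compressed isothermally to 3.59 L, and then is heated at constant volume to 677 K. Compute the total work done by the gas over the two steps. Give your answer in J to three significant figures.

Step 1 (isothermal): W = P₁V₁ ln(V₂/V₁) = (3099) ln(3.59/8.22) = -2567 J.
Step 2 (isochoric): W = 0 (constant volume).
W_total = -2567 + 0 = -2567 J.

W_total ≈ -2570 J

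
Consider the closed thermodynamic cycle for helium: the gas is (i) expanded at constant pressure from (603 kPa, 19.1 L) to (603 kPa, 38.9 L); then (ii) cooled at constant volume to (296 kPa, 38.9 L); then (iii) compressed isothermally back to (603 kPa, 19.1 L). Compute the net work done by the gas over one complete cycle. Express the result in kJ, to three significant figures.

Leg (i): W = PΔV = (603)(38.9 − 19.1) = 11939 J.
Leg (ii): W = 0.
Leg (iii): W = PᵢVᵢ ln(V_f/Vᵢ) = (11514) ln(19.1/38.9) = -8190 J.
W_net = 11939 − 8190 = 3749 J.

W_net ≈ 3.75 kJ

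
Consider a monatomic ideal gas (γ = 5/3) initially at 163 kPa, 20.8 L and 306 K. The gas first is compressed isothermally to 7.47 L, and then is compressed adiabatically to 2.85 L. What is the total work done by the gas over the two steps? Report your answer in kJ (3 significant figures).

W_total ≈ -8.05 kJ

Step 1 (isothermal): W = P₁V₁ ln(V₂/V₁) = (3390) ln(7.47/20.8) = -3472 J.
After step 1: P = 453.9 kPa, V = 7.47 L, T = 306 K.
Step 2 (adiabatic): W = (P₁V₁ − P₂V₂)/(γ−1) = (3390 − 6445)/0.667 = -4582 J.
W_total = -3472 − 4582 = -8054 J.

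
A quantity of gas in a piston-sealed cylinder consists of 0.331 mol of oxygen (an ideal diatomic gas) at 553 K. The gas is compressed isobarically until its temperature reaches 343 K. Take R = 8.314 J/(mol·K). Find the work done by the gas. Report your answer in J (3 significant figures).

W ≈ -578 J

Isobaric: W = P ΔV = nR ΔT.
W = (0.331)(8.314)(343 − 553) = -577.9 J.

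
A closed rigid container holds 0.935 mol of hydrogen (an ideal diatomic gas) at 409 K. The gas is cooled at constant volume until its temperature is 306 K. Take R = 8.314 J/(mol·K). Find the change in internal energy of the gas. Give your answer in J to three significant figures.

Constant volume ⇒ W = 0, so Q = ΔU = nCᵥΔT with Cᵥ = 5R/2 = 20.79 J/(mol·K).
ΔU = (0.935)(20.79)(306 − 409) = -2002 J.

ΔU ≈ -2000 J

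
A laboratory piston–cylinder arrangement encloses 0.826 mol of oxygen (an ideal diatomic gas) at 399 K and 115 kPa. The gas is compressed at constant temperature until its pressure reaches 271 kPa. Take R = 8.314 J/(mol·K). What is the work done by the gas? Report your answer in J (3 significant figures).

Isothermal process: W = nRT ln(V₂/V₁) = nRT ln(P₁/P₂).
W = (0.826)(8.314)(399) × ln(115/271)
  = 2740 × ln(0.4244) = 2740 × -0.8572
W_by_gas = -2349 J.

W ≈ -2350 J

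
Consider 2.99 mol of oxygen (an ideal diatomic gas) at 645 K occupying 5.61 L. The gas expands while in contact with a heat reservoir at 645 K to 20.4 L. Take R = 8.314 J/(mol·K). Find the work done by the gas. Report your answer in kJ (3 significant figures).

W ≈ 20.7 kJ

Isothermal: W = nRT ln(V₂/V₁).
W = (2.99)(8.314)(645) × ln(20.4/5.61)
  = 16034 × 1.291
W_by_gas = 20700 J.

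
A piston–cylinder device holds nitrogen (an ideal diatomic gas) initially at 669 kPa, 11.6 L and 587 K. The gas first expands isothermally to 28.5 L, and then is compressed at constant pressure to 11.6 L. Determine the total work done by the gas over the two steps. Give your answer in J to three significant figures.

W_total ≈ 2370 J

Step 1 (isothermal): W = P₁V₁ ln(V₂/V₁) = (7760) ln(28.5/11.6) = 6976 J.
After step 1: P = 272.3 kPa, V = 28.5 L, T = 587 K.
Step 2 (isobaric): W = PΔV = (272.3 kPa)(11.6 − 28.5 L) = -4602 J.
W_total = 6976 − 4602 = 2374 J.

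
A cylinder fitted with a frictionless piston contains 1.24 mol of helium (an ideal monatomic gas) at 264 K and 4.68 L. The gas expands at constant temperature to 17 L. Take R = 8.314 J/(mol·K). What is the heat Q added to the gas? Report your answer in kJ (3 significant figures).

Q ≈ 3.51 kJ

Isothermal ⇒ ΔU = 0, so Q = W = nRT ln(V₂/V₁).
Q = (1.24)(8.314)(264) ln(17/4.68) = 2722 × 1.29 = 3511 J.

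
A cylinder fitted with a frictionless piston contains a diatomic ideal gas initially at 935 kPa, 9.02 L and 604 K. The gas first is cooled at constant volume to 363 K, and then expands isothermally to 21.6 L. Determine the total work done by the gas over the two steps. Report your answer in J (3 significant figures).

Step 1 (isochoric): W = 0 (constant volume).
After step 1: P = 561.9 kPa (V unchanged).
Step 2 (isothermal): W = P₁V₁ ln(V₂/V₁) = (5069) ln(21.6/9.02) = 4426 J.
W_total = 0 + 4426 = 4426 J.

W_total ≈ 4430 J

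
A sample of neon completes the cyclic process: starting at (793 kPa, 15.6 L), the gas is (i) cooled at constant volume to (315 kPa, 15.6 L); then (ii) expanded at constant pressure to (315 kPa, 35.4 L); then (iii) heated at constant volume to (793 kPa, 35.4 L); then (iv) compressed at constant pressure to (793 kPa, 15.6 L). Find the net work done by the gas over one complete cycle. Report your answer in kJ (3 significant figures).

Constant-volume legs do no work.
W(ii) = (315)(35.4 − 15.6) = 6237 J; W(iv) = (793)(15.6 − 35.4) = -15701 J.
W_net = 6237 − 15701 = -9464 J (the counter-clockwise enclosed area).

W_net ≈ -9.46 kJ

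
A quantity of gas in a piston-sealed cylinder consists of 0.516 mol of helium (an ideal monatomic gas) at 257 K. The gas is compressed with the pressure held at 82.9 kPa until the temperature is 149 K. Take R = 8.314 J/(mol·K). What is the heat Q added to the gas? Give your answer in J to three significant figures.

Isobaric: W = nRΔT = (0.516)(8.314)(-108) = -463.3 J.
ΔU = nCᵥΔT with Cᵥ = 3R/2: ΔU = (0.516)(12.47)(-108) = -695 J.
Q = ΔU + W = -695 − 463.3 = -1158 J.

Q ≈ -1160 J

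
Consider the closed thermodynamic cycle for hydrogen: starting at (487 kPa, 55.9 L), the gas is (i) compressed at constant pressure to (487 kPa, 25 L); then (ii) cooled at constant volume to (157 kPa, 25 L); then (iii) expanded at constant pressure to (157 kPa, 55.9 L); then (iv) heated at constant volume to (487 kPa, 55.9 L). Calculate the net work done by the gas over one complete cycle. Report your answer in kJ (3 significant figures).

W_net ≈ -10.2 kJ

Constant-volume legs do no work.
W(i) = (487)(25 − 55.9) = -15048 J; W(iii) = (157)(55.9 − 25) = 4851 J.
W_net = -15048 + 4851 = -10197 J (the counter-clockwise enclosed area).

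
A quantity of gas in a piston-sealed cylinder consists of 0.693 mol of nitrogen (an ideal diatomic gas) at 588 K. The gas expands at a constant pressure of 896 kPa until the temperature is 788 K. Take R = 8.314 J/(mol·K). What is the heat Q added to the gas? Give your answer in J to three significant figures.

Isobaric: W = nRΔT = (0.693)(8.314)(200) = 1152 J.
ΔU = nCᵥΔT with Cᵥ = 5R/2: ΔU = (0.693)(20.79)(200) = 2881 J.
Q = ΔU + W = 2881 + 1152 = 4033 J.

Q ≈ 4030 J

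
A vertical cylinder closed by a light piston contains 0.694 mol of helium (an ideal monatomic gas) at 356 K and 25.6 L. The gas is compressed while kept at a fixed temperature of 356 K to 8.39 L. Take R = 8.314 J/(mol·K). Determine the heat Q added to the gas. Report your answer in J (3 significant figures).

Isothermal ⇒ ΔU = 0, so Q = W = nRT ln(V₂/V₁).
Q = (0.694)(8.314)(356) ln(8.39/25.6) = 2054 × -1.116 = -2291 J.

Q ≈ -2290 J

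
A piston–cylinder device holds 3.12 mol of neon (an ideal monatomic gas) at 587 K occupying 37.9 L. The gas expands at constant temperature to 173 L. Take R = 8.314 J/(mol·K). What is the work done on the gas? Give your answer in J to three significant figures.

Isothermal: W = nRT ln(V₂/V₁).
W = (3.12)(8.314)(587) × ln(173/37.9)
  = 15227 × 1.518
W_by_gas = 23119 J; work on gas = −W_by = -23119 J.

W ≈ -23100 J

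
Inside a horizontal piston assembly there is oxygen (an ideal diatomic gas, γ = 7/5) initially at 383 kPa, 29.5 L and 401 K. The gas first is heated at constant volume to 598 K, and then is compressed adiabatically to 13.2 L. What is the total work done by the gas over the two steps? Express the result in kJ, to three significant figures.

W_total ≈ -16.0 kJ

Step 1 (isochoric): W = 0 (constant volume).
After step 1: P = 571.2 kPa (V unchanged).
Step 2 (adiabatic): W = (P₁V₁ − P₂V₂)/(γ−1) = (16849 − 23242)/0.4 = -15983 J.
W_total = 0 − 15983 = -15983 J.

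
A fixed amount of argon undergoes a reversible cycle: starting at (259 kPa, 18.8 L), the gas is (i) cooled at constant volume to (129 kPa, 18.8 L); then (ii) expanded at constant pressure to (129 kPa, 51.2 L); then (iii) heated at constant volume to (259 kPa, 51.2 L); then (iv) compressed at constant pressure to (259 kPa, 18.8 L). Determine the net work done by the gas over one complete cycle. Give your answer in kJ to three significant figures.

Constant-volume legs do no work.
W(ii) = (129)(51.2 − 18.8) = 4180 J; W(iv) = (259)(18.8 − 51.2) = -8392 J.
W_net = 4180 − 8392 = -4212 J (the counter-clockwise enclosed area).

W_net ≈ -4.21 kJ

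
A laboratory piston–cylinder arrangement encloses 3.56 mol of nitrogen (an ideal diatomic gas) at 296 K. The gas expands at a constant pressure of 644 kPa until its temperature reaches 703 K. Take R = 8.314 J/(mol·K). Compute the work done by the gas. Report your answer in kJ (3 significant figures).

Isobaric: W = P ΔV = nR ΔT.
W = (3.56)(8.314)(703 − 296) = 12046 J.

W ≈ 12.0 kJ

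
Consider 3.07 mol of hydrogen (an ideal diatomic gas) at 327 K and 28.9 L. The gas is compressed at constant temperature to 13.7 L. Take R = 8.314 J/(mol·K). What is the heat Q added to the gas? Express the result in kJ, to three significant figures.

Isothermal ⇒ ΔU = 0, so Q = W = nRT ln(V₂/V₁).
Q = (3.07)(8.314)(327) ln(13.7/28.9) = 8346 × -0.7464 = -6230 J.

Q ≈ -6.23 kJ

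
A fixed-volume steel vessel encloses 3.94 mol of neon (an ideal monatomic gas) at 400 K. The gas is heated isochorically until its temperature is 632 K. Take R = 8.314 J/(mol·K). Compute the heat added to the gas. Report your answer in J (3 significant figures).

Constant volume ⇒ W = 0, so Q = ΔU = nCᵥΔT with Cᵥ = 3R/2 = 12.47 J/(mol·K).
ΔU = (3.94)(12.47)(632 − 400) = 11399 J.

Q ≈ 11400 J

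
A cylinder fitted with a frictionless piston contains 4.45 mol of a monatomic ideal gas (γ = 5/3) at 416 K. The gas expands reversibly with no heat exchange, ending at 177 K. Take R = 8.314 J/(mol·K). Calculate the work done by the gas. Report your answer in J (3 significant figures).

W ≈ 13300 J

Adiabatic ⇒ Q = 0, so W_by = −ΔU = nCᵥ(T₁ − T₂).
Cᵥ = 3R/2 = 12.47 J/(mol·K).
W = (4.45)(12.47)(416 − 177) = 13264 J.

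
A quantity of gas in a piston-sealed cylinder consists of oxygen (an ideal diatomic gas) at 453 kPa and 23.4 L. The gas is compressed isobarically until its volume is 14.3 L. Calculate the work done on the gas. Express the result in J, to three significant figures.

W ≈ 4120 J

Isobaric: W = P ΔV.
W = (453 kPa)(14.3 − 23.4 L) = (453)(-9.1) = -4122 J.
Work on gas = −W_by = 4122 J.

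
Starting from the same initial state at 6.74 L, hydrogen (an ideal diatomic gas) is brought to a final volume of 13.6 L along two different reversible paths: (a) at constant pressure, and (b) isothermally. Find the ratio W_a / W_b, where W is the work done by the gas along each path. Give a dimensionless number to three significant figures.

Path (a) isobaric: W = P₁(V₂ − V₁) → W_a/(P₁V₁) = 1.018.
Path (b) isothermal: W = P₁V₁ ln(V₂/V₁) → W_b/(P₁V₁) = 0.702.
W_a / W_b = 1.018 / 0.702 = 1.45.

W_a / W_b ≈ 1.45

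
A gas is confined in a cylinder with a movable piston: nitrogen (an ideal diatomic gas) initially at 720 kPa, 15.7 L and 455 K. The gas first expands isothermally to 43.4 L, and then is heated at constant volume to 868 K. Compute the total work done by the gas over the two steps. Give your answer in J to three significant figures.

Step 1 (isothermal): W = P₁V₁ ln(V₂/V₁) = (11304) ln(43.4/15.7) = 11494 J.
Step 2 (isochoric): W = 0 (constant volume).
W_total = 11494 + 0 = 11494 J.

W_total ≈ 11500 J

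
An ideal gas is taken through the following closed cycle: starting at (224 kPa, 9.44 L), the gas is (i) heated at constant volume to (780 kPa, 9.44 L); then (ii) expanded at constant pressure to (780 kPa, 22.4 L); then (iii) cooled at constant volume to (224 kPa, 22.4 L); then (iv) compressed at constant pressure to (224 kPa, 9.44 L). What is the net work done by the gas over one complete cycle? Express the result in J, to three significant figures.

W_net ≈ 7210 J

Constant-volume legs do no work.
W(ii) = (780)(22.4 − 9.44) = 10109 J; W(iv) = (224)(9.44 − 22.4) = -2903 J.
W_net = 10109 − 2903 = 7206 J (the clockwise enclosed area).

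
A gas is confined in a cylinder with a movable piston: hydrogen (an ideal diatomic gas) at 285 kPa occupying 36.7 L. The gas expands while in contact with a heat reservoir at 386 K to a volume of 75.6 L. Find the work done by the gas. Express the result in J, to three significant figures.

W ≈ 7560 J

Isothermal: W = nRT ln(V₂/V₁) = P₁V₁ ln(V₂/V₁).
P₁V₁ = (285 kPa)(36.7 L) = 10460 J.
W = 10460 × ln(75.6/36.7) = 10460 × 0.7227
W_by_gas = 7559 J.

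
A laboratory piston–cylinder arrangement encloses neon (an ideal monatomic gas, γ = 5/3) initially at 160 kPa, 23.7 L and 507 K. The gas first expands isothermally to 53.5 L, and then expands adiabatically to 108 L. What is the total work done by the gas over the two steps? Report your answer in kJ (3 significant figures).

W_total ≈ 5.21 kJ

Step 1 (isothermal): W = P₁V₁ ln(V₂/V₁) = (3792) ln(53.5/23.7) = 3087 J.
After step 1: P = 70.88 kPa, V = 53.5 L, T = 507 K.
Step 2 (adiabatic): W = (P₁V₁ − P₂V₂)/(γ−1) = (3792 − 2374)/0.667 = 2127 J.
W_total = 3087 + 2127 = 5214 J.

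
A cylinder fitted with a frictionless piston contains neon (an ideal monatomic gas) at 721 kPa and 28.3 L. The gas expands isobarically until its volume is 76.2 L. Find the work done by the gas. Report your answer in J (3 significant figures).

Isobaric: W = P ΔV.
W = (721 kPa)(76.2 − 28.3 L) = (721)(47.9) = 34536 J.

W ≈ 34500 J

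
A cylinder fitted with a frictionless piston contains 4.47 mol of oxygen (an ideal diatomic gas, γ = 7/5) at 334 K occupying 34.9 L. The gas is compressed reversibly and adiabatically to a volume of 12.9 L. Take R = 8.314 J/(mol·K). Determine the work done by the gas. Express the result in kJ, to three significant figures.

W ≈ -15.2 kJ

Adiabatic: TV^(γ−1) = const with γ = 7/5.
T₂ = T₁ (V₁/V₂)^(γ−1) = 334 × (34.9/12.9)^0.4 = 334 × 1.489 = 497.3 K.
W_by = nCᵥ(T₁ − T₂) = (4.47)(20.79)(334 − 497.3) = -15174 J.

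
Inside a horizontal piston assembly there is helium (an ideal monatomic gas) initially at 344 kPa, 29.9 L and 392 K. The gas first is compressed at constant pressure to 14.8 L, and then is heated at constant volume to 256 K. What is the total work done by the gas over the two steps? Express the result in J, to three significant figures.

Step 1 (isobaric): W = PΔV = (344 kPa)(14.8 − 29.9 L) = -5194 J.
Step 2 (isochoric): W = 0 (constant volume).
W_total = -5194 + 0 = -5194 J.

W_total ≈ -5190 J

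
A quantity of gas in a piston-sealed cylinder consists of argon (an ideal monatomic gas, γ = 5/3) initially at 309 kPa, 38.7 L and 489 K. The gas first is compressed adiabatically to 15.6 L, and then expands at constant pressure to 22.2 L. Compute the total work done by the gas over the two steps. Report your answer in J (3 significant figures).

W_total ≈ -5660 J

Step 1 (adiabatic): W = (P₁V₁ − P₂V₂)/(γ−1) = (11958 − 21914)/0.667 = -14934 J.
After step 1: P = 1405 kPa, V = 15.6 L, T = 896.1 K.
Step 2 (isobaric): W = PΔV = (1405 kPa)(22.2 − 15.6 L) = 9271 J.
W_total = -14934 + 9271 = -5663 J.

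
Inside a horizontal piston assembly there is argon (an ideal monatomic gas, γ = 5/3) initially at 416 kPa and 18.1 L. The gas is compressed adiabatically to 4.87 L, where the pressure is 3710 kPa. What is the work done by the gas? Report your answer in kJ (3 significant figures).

W ≈ -15.8 kJ

Adiabatic: W = (P₁V₁ − P₂V₂)/(γ − 1) with γ = 5/3.
P₁V₁ = 7530 J, P₂V₂ = 18068 J.
W = (7530 − 18068) / 0.6667 = -15807 J.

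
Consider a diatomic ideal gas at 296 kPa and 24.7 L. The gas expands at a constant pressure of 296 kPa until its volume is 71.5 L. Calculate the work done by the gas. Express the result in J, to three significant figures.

W ≈ 13900 J

Isobaric: W = P ΔV.
W = (296 kPa)(71.5 − 24.7 L) = (296)(46.8) = 13853 J.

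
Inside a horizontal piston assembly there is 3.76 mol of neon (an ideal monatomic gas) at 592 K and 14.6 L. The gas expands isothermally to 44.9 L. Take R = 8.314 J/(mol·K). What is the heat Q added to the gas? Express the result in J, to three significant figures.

Q ≈ 20800 J

Isothermal ⇒ ΔU = 0, so Q = W = nRT ln(V₂/V₁).
Q = (3.76)(8.314)(592) ln(44.9/14.6) = 18506 × 1.123 = 20790 J.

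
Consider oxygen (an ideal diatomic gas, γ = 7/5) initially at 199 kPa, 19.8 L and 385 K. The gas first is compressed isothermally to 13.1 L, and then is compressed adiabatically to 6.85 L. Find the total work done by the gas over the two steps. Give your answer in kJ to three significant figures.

W_total ≈ -4.54 kJ

Step 1 (isothermal): W = P₁V₁ ln(V₂/V₁) = (3940) ln(13.1/19.8) = -1628 J.
After step 1: P = 300.8 kPa, V = 13.1 L, T = 385 K.
Step 2 (adiabatic): W = (P₁V₁ − P₂V₂)/(γ−1) = (3940 − 5107)/0.4 = -2917 J.
W_total = -1628 − 2917 = -4544 J.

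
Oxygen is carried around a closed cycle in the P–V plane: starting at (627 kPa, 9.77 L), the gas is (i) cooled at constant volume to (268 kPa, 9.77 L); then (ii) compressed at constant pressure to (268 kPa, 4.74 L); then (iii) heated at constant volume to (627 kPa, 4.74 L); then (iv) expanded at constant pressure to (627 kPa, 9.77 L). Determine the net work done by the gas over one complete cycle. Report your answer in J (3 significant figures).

Constant-volume legs do no work.
W(ii) = (268)(4.74 − 9.77) = -1348 J; W(iv) = (627)(9.77 − 4.74) = 3154 J.
W_net = -1348 + 3154 = 1806 J (the clockwise enclosed area).

W_net ≈ 1810 J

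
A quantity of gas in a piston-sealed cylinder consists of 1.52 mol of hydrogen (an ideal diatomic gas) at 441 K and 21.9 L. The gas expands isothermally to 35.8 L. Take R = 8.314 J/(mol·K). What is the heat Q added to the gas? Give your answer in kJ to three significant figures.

Isothermal ⇒ ΔU = 0, so Q = W = nRT ln(V₂/V₁).
Q = (1.52)(8.314)(441) ln(35.8/21.9) = 5573 × 0.4915 = 2739 J.

Q ≈ 2.74 kJ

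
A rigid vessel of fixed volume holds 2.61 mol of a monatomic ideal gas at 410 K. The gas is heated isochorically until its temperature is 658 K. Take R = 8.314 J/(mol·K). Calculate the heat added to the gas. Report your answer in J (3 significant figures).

Constant volume ⇒ W = 0, so Q = ΔU = nCᵥΔT with Cᵥ = 3R/2 = 12.47 J/(mol·K).
ΔU = (2.61)(12.47)(658 − 410) = 8072 J.

Q ≈ 8070 J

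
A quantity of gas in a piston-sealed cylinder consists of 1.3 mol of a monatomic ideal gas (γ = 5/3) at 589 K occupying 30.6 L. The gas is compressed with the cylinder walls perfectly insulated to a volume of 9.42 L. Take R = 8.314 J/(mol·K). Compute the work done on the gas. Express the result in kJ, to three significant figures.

Adiabatic: TV^(γ−1) = const with γ = 5/3.
T₂ = T₁ (V₁/V₂)^(γ−1) = 589 × (30.6/9.42)^0.667 = 589 × 2.193 = 1292 K.
W_by = nCᵥ(T₁ − T₂) = (1.3)(12.47)(589 − 1292) = -11396 J.
Work on gas = −W_by = 11396 J.

W ≈ 11.4 kJ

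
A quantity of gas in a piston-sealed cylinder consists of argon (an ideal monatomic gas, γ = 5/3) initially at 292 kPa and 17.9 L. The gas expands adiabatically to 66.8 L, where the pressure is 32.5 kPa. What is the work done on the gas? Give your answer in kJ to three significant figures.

Adiabatic: W = (P₁V₁ − P₂V₂)/(γ − 1) with γ = 5/3.
P₁V₁ = 5227 J, P₂V₂ = 2171 J.
W = (5227 − 2171) / 0.6667 = 4584 J.
Work on gas = −W_by = -4584 J.

W ≈ -4.58 kJ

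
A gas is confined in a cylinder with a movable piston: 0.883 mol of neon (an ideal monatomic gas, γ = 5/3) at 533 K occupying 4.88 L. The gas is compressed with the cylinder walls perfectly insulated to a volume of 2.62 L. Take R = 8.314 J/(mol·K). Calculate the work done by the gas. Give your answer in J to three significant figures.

W ≈ -3020 J

Adiabatic: TV^(γ−1) = const with γ = 5/3.
T₂ = T₁ (V₁/V₂)^(γ−1) = 533 × (4.88/2.62)^0.667 = 533 × 1.514 = 806.9 K.
W_by = nCᵥ(T₁ − T₂) = (0.883)(12.47)(533 − 806.9) = -3016 J.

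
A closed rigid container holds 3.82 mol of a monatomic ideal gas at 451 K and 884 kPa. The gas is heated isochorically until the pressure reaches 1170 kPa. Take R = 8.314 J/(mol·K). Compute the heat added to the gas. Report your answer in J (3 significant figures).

Q ≈ 6950 J

Constant volume ⇒ W = 0, so Q = ΔU = nCᵥΔT with Cᵥ = 3R/2 = 12.47 J/(mol·K).
At constant V, T₂/T₁ = P₂/P₁ ⇒ ΔT = T₁(P₂/P₁ − 1) = 451·(1170/884 − 1) = 145.9 K.
ΔU = (3.82)(12.47)(145.9) = 6951 J.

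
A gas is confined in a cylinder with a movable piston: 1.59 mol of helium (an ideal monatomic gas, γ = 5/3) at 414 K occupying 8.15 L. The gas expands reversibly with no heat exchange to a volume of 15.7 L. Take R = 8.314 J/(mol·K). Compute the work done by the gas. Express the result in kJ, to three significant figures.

Adiabatic: TV^(γ−1) = const with γ = 5/3.
T₂ = T₁ (V₁/V₂)^(γ−1) = 414 × (8.15/15.7)^0.667 = 414 × 0.6459 = 267.4 K.
W_by = nCᵥ(T₁ − T₂) = (1.59)(12.47)(414 − 267.4) = 2907 J.

W ≈ 2.91 kJ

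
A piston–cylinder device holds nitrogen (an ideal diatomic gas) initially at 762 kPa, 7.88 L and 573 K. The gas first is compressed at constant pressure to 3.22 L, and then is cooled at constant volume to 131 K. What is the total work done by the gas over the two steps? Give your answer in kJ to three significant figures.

Step 1 (isobaric): W = PΔV = (762 kPa)(3.22 − 7.88 L) = -3551 J.
Step 2 (isochoric): W = 0 (constant volume).
W_total = -3551 + 0 = -3551 J.

W_total ≈ -3.55 kJ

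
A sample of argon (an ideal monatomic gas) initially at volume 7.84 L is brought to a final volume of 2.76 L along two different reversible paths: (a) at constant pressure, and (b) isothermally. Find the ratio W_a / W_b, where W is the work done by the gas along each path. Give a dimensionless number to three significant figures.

W_a / W_b ≈ 0.621

Path (a) isobaric: W = P₁(V₂ − V₁) → W_a/(P₁V₁) = -0.648.
Path (b) isothermal: W = P₁V₁ ln(V₂/V₁) → W_b/(P₁V₁) = -1.044.
W_a / W_b = -0.648 / -1.044 = 0.6206.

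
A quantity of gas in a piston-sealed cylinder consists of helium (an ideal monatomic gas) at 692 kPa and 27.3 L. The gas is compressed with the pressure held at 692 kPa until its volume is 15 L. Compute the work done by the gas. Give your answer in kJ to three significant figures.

W ≈ -8.51 kJ

Isobaric: W = P ΔV.
W = (692 kPa)(15 − 27.3 L) = (692)(-12.3) = -8512 J.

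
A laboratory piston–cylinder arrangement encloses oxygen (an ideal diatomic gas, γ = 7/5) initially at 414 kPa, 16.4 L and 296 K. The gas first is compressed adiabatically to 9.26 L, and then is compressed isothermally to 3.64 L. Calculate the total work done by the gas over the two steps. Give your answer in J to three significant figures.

W_total ≈ -12300 J

Step 1 (adiabatic): W = (P₁V₁ − P₂V₂)/(γ−1) = (6790 − 8534)/0.4 = -4360 J.
After step 1: P = 921.6 kPa, V = 9.26 L, T = 372 K.
Step 2 (isothermal): W = P₁V₁ ln(V₂/V₁) = (8534) ln(3.64/9.26) = -7968 J.
W_total = -4360 − 7968 = -12328 J.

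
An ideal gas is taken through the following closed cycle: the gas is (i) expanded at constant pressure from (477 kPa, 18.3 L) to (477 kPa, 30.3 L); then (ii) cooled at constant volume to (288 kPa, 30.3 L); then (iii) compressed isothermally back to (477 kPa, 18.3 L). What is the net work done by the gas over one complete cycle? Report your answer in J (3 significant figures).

W_net ≈ 1320 J

Leg (i): W = PΔV = (477)(30.3 − 18.3) = 5724 J.
Leg (ii): W = 0.
Leg (iii): W = PᵢVᵢ ln(V_f/Vᵢ) = (8726) ln(18.3/30.3) = -4400 J.
W_net = 5724 − 4400 = 1324 J.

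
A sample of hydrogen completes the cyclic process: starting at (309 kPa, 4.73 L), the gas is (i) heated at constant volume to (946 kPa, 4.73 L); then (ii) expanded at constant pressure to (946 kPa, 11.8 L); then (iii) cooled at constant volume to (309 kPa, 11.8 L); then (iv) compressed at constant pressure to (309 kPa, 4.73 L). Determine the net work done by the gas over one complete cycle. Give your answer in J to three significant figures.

Constant-volume legs do no work.
W(ii) = (946)(11.8 − 4.73) = 6688 J; W(iv) = (309)(4.73 − 11.8) = -2185 J.
W_net = 6688 − 2185 = 4504 J (the clockwise enclosed area).

W_net ≈ 4500 J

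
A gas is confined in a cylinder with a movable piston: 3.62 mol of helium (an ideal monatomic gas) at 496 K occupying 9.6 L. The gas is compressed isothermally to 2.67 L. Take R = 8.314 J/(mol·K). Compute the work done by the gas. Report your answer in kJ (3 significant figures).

W ≈ -19.1 kJ

Isothermal: W = nRT ln(V₂/V₁).
W = (3.62)(8.314)(496) × ln(2.67/9.6)
  = 14928 × -1.28
W_by_gas = -19103 J.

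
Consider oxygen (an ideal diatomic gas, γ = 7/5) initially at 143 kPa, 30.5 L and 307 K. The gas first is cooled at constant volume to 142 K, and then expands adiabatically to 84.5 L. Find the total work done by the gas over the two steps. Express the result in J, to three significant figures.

Step 1 (isochoric): W = 0 (constant volume).
After step 1: P = 66.14 kPa (V unchanged).
Step 2 (adiabatic): W = (P₁V₁ − P₂V₂)/(γ−1) = (2017 − 1342)/0.4 = 1688 J.
W_total = 0 + 1688 = 1688 J.

W_total ≈ 1690 J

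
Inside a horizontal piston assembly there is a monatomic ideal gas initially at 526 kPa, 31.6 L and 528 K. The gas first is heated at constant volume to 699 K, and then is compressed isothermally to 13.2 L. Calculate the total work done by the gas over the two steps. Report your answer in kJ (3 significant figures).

Step 1 (isochoric): W = 0 (constant volume).
After step 1: P = 696.4 kPa (V unchanged).
Step 2 (isothermal): W = P₁V₁ ln(V₂/V₁) = (22005) ln(13.2/31.6) = -19209 J.
W_total = 0 − 19209 = -19209 J.

W_total ≈ -19.2 kJ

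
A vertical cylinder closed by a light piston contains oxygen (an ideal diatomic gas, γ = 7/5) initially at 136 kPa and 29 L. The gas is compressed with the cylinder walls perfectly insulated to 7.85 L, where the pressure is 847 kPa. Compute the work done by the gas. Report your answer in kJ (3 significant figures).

Adiabatic: W = (P₁V₁ − P₂V₂)/(γ − 1) with γ = 7/5.
P₁V₁ = 3944 J, P₂V₂ = 6649 J.
W = (3944 − 6649) / 0.4 = -6762 J.

W ≈ -6.76 kJ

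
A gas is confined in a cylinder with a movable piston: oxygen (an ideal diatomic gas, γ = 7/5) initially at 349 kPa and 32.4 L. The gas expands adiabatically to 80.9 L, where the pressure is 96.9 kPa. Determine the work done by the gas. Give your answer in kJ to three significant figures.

W ≈ 8.67 kJ

Adiabatic: W = (P₁V₁ − P₂V₂)/(γ − 1) with γ = 7/5.
P₁V₁ = 11308 J, P₂V₂ = 7839 J.
W = (11308 − 7839) / 0.4 = 8671 J.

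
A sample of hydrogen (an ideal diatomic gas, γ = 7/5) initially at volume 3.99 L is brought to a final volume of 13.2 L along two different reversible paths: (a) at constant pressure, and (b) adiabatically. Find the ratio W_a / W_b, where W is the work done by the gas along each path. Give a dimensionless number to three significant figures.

W_a / W_b ≈ 2.43

Path (a) isobaric: W = P₁(V₂ − V₁) → W_a/(P₁V₁) = 2.308.
Path (b) adiabatic: W = P₁V₁(1 − (V₁/V₂)^(γ−1))/(γ−1) → W_b/(P₁V₁) = 0.9508.
W_a / W_b = 2.308 / 0.9508 = 2.428.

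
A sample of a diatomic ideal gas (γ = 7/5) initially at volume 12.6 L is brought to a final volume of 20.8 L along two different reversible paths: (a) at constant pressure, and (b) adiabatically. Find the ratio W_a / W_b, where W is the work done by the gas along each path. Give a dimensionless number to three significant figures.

Path (a) isobaric: W = P₁(V₂ − V₁) → W_a/(P₁V₁) = 0.6508.
Path (b) adiabatic: W = P₁V₁(1 − (V₁/V₂)^(γ−1))/(γ−1) → W_b/(P₁V₁) = 0.4542.
W_a / W_b = 0.6508 / 0.4542 = 1.433.

W_a / W_b ≈ 1.43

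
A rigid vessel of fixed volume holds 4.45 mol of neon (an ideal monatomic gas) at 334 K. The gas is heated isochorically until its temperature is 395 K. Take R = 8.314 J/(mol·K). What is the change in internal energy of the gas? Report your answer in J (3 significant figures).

Constant volume ⇒ W = 0, so Q = ΔU = nCᵥΔT with Cᵥ = 3R/2 = 12.47 J/(mol·K).
ΔU = (4.45)(12.47)(395 − 334) = 3385 J.

ΔU ≈ 3390 J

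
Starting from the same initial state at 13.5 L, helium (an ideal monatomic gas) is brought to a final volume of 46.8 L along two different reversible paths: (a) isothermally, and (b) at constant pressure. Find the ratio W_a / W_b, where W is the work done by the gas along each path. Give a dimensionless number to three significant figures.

Path (a) isothermal: W = P₁V₁ ln(V₂/V₁) → W_a/(P₁V₁) = 1.243.
Path (b) isobaric: W = P₁(V₂ − V₁) → W_b/(P₁V₁) = 2.467.
W_a / W_b = 1.243 / 2.467 = 0.504.

W_a / W_b ≈ 0.504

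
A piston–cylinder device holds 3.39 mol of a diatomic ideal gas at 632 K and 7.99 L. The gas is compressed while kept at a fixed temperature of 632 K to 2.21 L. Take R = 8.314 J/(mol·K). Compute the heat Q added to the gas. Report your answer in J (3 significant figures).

Q ≈ -22900 J

Isothermal ⇒ ΔU = 0, so Q = W = nRT ln(V₂/V₁).
Q = (3.39)(8.314)(632) ln(2.21/7.99) = 17813 × -1.285 = -22893 J.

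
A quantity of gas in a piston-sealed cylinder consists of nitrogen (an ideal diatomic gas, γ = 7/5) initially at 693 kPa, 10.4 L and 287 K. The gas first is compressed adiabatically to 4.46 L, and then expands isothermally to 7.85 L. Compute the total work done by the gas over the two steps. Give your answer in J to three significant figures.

W_total ≈ -1550 J

Step 1 (adiabatic): W = (P₁V₁ − P₂V₂)/(γ−1) = (7207 − 10112)/0.4 = -7263 J.
After step 1: P = 2267 kPa, V = 4.46 L, T = 402.7 K.
Step 2 (isothermal): W = P₁V₁ ln(V₂/V₁) = (10112) ln(7.85/4.46) = 5717 J.
W_total = -7263 + 5717 = -1545 J.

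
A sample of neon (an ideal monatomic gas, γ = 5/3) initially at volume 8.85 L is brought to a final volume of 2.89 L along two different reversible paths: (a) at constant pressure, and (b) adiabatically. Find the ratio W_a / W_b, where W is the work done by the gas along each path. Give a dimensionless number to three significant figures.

Path (a) isobaric: W = P₁(V₂ − V₁) → W_a/(P₁V₁) = -0.6734.
Path (b) adiabatic: W = P₁V₁(1 − (V₁/V₂)^(γ−1))/(γ−1) → W_b/(P₁V₁) = -1.663.
W_a / W_b = -0.6734 / -1.663 = 0.4049.

W_a / W_b ≈ 0.405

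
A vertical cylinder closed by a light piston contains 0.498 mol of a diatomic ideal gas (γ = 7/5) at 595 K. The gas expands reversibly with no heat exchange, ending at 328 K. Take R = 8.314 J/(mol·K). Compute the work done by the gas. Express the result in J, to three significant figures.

Adiabatic ⇒ Q = 0, so W_by = −ΔU = nCᵥ(T₁ − T₂).
Cᵥ = 5R/2 = 20.79 J/(mol·K).
W = (0.498)(20.79)(595 − 328) = 2764 J.

W ≈ 2760 J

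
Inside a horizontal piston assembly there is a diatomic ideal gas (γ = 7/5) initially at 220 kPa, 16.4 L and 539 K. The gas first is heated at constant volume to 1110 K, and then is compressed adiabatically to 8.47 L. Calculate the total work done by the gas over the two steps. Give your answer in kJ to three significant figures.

Step 1 (isochoric): W = 0 (constant volume).
After step 1: P = 453.1 kPa (V unchanged).
Step 2 (adiabatic): W = (P₁V₁ − P₂V₂)/(γ−1) = (7430 − 9678)/0.4 = -5619 J.
W_total = 0 − 5619 = -5619 J.

W_total ≈ -5.62 kJ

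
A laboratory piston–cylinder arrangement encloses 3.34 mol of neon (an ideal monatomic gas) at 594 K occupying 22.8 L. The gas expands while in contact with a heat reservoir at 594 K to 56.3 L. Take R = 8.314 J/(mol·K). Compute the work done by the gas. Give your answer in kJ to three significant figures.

W ≈ 14.9 kJ

Isothermal: W = nRT ln(V₂/V₁).
W = (3.34)(8.314)(594) × ln(56.3/22.8)
  = 16495 × 0.9039
W_by_gas = 14910 J.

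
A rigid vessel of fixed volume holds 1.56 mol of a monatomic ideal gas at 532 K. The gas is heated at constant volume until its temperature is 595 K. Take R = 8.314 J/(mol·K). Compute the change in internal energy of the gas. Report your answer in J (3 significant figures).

Constant volume ⇒ W = 0, so Q = ΔU = nCᵥΔT with Cᵥ = 3R/2 = 12.47 J/(mol·K).
ΔU = (1.56)(12.47)(595 − 532) = 1226 J.

ΔU ≈ 1230 J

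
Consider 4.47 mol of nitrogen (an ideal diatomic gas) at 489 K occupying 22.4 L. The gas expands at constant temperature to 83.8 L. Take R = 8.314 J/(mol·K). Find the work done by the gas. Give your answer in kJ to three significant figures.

W ≈ 24.0 kJ

Isothermal: W = nRT ln(V₂/V₁).
W = (4.47)(8.314)(489) × ln(83.8/22.4)
  = 18173 × 1.319
W_by_gas = 23977 J.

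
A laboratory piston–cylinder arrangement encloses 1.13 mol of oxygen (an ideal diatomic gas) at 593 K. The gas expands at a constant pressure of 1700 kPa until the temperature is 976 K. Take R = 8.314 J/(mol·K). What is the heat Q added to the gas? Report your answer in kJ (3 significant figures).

Isobaric: W = nRΔT = (1.13)(8.314)(383) = 3598 J.
ΔU = nCᵥΔT with Cᵥ = 5R/2: ΔU = (1.13)(20.79)(383) = 8996 J.
Q = ΔU + W = 8996 + 3598 = 12594 J.

Q ≈ 12.6 kJ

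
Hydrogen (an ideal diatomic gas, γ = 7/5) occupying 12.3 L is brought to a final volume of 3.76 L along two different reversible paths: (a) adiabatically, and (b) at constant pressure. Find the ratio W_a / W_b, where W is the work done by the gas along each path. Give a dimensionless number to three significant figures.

Path (a) adiabatic: W = P₁V₁(1 − (V₁/V₂)^(γ−1))/(γ−1) → W_a/(P₁V₁) = -1.516.
Path (b) isobaric: W = P₁(V₂ − V₁) → W_b/(P₁V₁) = -0.6943.
W_a / W_b = -1.516 / -0.6943 = 2.184.

W_a / W_b ≈ 2.18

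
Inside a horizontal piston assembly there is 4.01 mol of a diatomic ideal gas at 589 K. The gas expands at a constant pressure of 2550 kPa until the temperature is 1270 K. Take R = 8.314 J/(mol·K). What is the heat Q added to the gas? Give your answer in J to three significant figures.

Q ≈ 79500 J

Isobaric: W = nRΔT = (4.01)(8.314)(681) = 22704 J.
ΔU = nCᵥΔT with Cᵥ = 5R/2: ΔU = (4.01)(20.79)(681) = 56760 J.
Q = ΔU + W = 56760 + 22704 = 79464 J.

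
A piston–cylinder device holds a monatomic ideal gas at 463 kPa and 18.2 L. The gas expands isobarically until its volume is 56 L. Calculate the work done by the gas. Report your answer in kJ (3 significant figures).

Isobaric: W = P ΔV.
W = (463 kPa)(56 − 18.2 L) = (463)(37.8) = 17501 J.

W ≈ 17.5 kJ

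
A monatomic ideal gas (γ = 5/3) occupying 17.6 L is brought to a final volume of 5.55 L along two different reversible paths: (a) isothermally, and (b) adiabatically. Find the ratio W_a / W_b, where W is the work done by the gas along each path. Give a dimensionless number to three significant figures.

Path (a) isothermal: W = P₁V₁ ln(V₂/V₁) → W_a/(P₁V₁) = -1.154.
Path (b) adiabatic: W = P₁V₁(1 − (V₁/V₂)^(γ−1))/(γ−1) → W_b/(P₁V₁) = -1.738.
W_a / W_b = -1.154 / -1.738 = 0.6642.

W_a / W_b ≈ 0.664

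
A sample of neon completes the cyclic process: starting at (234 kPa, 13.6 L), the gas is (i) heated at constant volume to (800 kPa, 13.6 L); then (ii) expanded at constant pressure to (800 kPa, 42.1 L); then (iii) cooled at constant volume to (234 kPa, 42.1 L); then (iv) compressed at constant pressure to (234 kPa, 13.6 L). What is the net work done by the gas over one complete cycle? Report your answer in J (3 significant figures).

W_net ≈ 16100 J

Constant-volume legs do no work.
W(ii) = (800)(42.1 − 13.6) = 22800 J; W(iv) = (234)(13.6 − 42.1) = -6669 J.
W_net = 22800 − 6669 = 16131 J (the clockwise enclosed area).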